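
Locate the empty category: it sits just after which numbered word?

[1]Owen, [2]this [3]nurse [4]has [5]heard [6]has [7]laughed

The displaced element is "Owen" (word 1).
It is linked across 1 clause boundary (Ø).
It functions as the subject of "laughed", so the gap sits immediately after word 5 ("heard").
Base order: This nurse has heard that Owen has laughed.

5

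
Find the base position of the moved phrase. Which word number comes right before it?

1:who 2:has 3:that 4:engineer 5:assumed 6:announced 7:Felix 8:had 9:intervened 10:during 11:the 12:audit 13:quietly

The displaced element is "who" (word 1).
It is linked across 1 clause boundary (Ø).
It functions as the subject of "announced", so the gap sits immediately after word 5 ("assumed").
Base order: That engineer has assumed that who announced Felix had intervened during the audit quietly.

5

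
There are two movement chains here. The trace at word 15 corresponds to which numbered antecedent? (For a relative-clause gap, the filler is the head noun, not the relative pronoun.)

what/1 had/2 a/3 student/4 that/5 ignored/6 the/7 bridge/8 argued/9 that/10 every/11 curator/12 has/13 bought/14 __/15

1

The marked gap is the direct object of "bought".
Its filler is the fronted wh-phrase "what", at word 1.
(The other dependency links word 4 to a gap after word 5.)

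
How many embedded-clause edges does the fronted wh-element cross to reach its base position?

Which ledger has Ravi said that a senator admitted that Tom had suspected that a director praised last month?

"which ledger" is extracted from the object of "praised".
Boundaries crossed, outermost first: [that], [that], [that] — 3 in total.

3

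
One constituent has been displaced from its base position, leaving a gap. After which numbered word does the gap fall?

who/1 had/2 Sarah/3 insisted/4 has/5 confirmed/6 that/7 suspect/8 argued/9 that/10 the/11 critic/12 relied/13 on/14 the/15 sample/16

The displaced element is "who" (word 1).
It is linked across 1 clause boundary (Ø).
It functions as the subject of "confirmed", so the gap sits immediately after word 4 ("insisted").
Base order: Sarah had insisted that who has confirmed that suspect argued that the critic relied on the sample.

4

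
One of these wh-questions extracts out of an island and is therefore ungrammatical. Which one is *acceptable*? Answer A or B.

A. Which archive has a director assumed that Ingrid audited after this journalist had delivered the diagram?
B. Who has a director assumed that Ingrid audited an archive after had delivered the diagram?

A

In B, the wh-phrase is extracted from inside an adjunct island (introduced by "after"), which blocks movement.
In A, the extraction path crosses only that-complement boundaries, which are transparent.
So A is grammatical.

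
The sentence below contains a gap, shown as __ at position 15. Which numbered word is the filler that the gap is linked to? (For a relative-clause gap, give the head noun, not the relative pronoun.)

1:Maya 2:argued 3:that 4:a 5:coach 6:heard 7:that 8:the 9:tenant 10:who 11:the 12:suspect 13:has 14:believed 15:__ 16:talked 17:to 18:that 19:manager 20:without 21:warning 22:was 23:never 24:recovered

The gap at 15 is the subject of "talked", inside a relative clause.
The relative pronoun is "who" (word 10); it is bound by the head noun immediately before it.
Its filler is the head noun "tenant", at word 9.

9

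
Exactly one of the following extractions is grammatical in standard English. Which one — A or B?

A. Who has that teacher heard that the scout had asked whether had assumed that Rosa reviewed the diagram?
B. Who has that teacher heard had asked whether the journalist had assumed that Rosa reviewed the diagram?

B

In A, the wh-phrase is extracted from inside a wh-island (introduced by "whether"), which blocks movement.
In B, the extraction path crosses only that-complement boundaries, which are transparent.
So B is grammatical.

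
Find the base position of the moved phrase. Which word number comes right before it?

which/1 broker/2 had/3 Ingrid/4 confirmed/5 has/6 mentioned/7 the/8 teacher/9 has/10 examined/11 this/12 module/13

The displaced element is "which broker" (word 2).
It is linked across 1 clause boundary (Ø).
It functions as the subject of "mentioned", so the gap sits immediately after word 5 ("confirmed").
Base order: Ingrid had confirmed which broker has mentioned the teacher has examined this module.

5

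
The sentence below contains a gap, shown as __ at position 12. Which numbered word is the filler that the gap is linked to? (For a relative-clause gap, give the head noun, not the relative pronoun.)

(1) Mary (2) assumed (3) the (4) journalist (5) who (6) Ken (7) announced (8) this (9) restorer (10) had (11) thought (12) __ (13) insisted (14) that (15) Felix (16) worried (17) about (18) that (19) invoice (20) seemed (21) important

4

The gap at 12 is the subject of "insisted", inside a relative clause.
The relative pronoun is "who" (word 5); it is bound by the head noun immediately before it.
Its filler is the head noun "journalist", at word 4.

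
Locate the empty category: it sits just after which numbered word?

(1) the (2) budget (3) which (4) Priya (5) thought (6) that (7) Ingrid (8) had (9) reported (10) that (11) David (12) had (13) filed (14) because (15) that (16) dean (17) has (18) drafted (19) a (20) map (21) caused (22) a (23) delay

The displaced element is "the budget" (word 2).
It is linked across 2 clause boundaries (that → that).
It functions as the direct object of "filed", so the gap sits immediately after word 13 ("filed").
Base order: Priya thought that Ingrid had reported that David had filed the budget because that dean has drafted a map.

13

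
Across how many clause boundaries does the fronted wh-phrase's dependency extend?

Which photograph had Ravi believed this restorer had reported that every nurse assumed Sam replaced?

"which photograph" is extracted from the object of "replaced".
Boundaries crossed, outermost first: [Ø], [that], [Ø] — 3 in total.

3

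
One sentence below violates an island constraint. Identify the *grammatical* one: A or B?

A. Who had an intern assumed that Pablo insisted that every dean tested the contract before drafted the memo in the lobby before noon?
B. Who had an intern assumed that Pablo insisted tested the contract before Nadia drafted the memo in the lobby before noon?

B

In A, the wh-phrase is extracted from inside an adjunct island (introduced by "before"), which blocks movement.
In B, the extraction path crosses only that-complement boundaries, which are transparent.
So B is grammatical.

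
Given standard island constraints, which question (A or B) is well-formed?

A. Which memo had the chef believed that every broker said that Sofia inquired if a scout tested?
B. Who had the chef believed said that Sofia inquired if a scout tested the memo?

B

In A, the wh-phrase is extracted from inside a wh-island (introduced by "if"), which blocks movement.
In B, the extraction path crosses only that-complement boundaries, which are transparent.
So B is grammatical.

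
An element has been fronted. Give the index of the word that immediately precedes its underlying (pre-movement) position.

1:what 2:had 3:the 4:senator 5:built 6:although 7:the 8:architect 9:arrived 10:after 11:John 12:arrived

5

The displaced element is "what" (word 1).
It functions as the direct object of "built", so the gap sits immediately after word 5 ("built").
Base order: The senator had built what although the architect arrived after John arrived.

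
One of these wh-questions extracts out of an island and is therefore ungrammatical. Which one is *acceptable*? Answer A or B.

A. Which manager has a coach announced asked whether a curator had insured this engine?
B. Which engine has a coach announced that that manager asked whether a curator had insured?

A

In B, the wh-phrase is extracted from inside a wh-island (introduced by "whether"), which blocks movement.
In A, the extraction path crosses only that-complement boundaries, which are transparent.
So A is grammatical.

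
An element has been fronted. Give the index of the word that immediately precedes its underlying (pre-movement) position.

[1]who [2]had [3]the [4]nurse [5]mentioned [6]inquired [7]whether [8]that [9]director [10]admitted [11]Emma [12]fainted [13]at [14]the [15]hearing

The displaced element is "who" (word 1).
It is linked across 1 clause boundary (Ø).
It functions as the subject of "inquired", so the gap sits immediately after word 5 ("mentioned").
Base order: The nurse had mentioned that who inquired whether that director admitted Emma fainted at the hearing.

5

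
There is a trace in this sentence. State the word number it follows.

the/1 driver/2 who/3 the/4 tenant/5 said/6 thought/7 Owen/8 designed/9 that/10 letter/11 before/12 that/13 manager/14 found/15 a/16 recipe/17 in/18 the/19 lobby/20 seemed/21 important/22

The displaced element is "the driver" (word 2).
It is linked across 1 clause boundary (Ø).
It functions as the subject of "thought", so the gap sits immediately after word 6 ("said").
Base order: The tenant said the driver thought Owen designed that letter before that manager found a recipe in the lobby.

6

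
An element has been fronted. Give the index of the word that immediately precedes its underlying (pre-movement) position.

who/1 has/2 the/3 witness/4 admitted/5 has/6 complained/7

5

The displaced element is "who" (word 1).
It is linked across 1 clause boundary (Ø).
It functions as the subject of "complained", so the gap sits immediately after word 5 ("admitted").
Base order: The witness has admitted that who has complained.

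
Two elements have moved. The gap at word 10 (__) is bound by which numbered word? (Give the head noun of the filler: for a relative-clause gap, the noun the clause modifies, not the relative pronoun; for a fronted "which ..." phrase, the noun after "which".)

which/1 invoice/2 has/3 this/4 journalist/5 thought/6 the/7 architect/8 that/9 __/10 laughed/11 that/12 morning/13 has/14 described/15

8

The marked gap is inside the relative clause, the subject of "laughed".
Its filler is the head noun "architect" (via "that"), at word 8.
(The other dependency links word 2 to a gap after word 15.)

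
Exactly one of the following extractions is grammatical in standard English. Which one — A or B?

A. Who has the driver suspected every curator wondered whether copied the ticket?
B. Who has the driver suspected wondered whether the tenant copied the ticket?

B

In A, the wh-phrase is extracted from inside a wh-island (introduced by "whether"), which blocks movement.
In B, the extraction path crosses only that-complement boundaries, which are transparent.
So B is grammatical.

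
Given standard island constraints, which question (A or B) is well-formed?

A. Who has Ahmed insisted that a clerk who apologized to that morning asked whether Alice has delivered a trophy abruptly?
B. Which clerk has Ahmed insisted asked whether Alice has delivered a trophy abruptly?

In A, the wh-phrase is extracted from inside a complex-NP island (relative clause) (introduced by "who"), which blocks movement.
In B, the extraction path crosses only that-complement boundaries, which are transparent.
So B is grammatical.

B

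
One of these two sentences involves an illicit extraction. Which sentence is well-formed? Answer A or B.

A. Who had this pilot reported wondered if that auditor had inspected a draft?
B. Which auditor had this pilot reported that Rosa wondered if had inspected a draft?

In B, the wh-phrase is extracted from inside a wh-island (introduced by "if"), which blocks movement.
In A, the extraction path crosses only that-complement boundaries, which are transparent.
So A is grammatical.

A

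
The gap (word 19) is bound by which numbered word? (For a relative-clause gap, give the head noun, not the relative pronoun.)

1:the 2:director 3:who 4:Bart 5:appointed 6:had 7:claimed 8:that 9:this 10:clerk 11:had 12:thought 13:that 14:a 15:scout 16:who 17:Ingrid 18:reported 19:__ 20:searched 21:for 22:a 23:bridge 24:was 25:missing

The gap at 19 is the subject of "searched", inside a relative clause.
The relative pronoun is "who" (word 16); it is bound by the head noun immediately before it.
Its filler is the head noun "scout", at word 15.

15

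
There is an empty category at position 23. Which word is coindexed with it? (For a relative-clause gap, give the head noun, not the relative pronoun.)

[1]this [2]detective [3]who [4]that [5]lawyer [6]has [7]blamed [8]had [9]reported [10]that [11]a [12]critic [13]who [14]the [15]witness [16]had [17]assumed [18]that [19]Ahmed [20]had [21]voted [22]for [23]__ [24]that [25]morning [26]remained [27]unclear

The gap at 23 is the prepositional object of "voted", inside a relative clause.
The relative pronoun is "who" (word 13); it is bound by the head noun immediately before it.
Its filler is the head noun "critic", at word 12.

12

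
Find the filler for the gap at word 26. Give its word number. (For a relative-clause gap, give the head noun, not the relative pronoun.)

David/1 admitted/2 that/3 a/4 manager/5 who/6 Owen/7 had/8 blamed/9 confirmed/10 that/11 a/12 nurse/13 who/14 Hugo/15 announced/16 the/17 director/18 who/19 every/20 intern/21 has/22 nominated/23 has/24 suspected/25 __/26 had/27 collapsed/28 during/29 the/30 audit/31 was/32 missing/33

The gap at 26 is the subject of "collapsed", inside a relative clause.
The relative pronoun is "who" (word 14); it is bound by the head noun immediately before it.
Its filler is the head noun "nurse", at word 13.

13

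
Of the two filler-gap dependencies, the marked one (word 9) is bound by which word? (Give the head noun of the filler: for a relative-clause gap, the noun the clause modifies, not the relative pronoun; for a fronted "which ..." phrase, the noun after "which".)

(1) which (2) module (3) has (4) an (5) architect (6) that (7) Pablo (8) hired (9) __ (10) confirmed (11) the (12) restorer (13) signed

The marked gap is inside the relative clause, the direct object of "hired".
Its filler is the head noun "architect" (via "that"), at word 5.
(The other dependency links word 2 to a gap after word 13.)

5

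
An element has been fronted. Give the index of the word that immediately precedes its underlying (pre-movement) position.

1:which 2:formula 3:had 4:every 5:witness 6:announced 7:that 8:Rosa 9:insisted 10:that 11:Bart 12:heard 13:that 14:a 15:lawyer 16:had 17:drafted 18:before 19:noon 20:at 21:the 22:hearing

The displaced element is "which formula" (word 2).
It is linked across 3 clause boundaries (that → that → that).
It functions as the direct object of "drafted", so the gap sits immediately after word 17 ("drafted").
Base order: Every witness had announced that Rosa insisted that Bart heard that a lawyer had drafted which formula before noon at the hearing.

17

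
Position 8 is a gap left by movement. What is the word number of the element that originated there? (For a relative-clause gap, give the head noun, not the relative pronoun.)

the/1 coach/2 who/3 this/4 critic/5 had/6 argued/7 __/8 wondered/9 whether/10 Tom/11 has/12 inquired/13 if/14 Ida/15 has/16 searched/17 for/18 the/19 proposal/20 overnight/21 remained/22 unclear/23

2

The gap at 8 is the subject of "wondered", inside a relative clause.
The relative pronoun is "who" (word 3); it is bound by the head noun immediately before it.
Its filler is the head noun "coach", at word 2.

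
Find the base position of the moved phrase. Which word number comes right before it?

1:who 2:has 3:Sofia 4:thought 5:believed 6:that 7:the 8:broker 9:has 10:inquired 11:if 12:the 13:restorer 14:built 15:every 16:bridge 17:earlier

The displaced element is "who" (word 1).
It is linked across 1 clause boundary (Ø).
It functions as the subject of "believed", so the gap sits immediately after word 4 ("thought").
Base order: Sofia has thought that who believed that the broker has inquired if the restorer built every bridge earlier.

4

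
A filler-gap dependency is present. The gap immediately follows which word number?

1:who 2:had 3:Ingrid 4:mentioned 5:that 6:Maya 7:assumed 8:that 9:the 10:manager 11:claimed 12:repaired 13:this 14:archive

11

The displaced element is "who" (word 1).
It is linked across 3 clause boundaries (that → that → Ø).
It functions as the subject of "repaired", so the gap sits immediately after word 11 ("claimed").
Base order: Ingrid had mentioned that Maya assumed that the manager claimed that who repaired this archive.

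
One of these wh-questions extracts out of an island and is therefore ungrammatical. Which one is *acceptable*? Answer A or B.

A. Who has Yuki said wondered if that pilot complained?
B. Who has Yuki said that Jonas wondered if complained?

A

In B, the wh-phrase is extracted from inside a wh-island (introduced by "if"), which blocks movement.
In A, the extraction path crosses only that-complement boundaries, which are transparent.
So A is grammatical.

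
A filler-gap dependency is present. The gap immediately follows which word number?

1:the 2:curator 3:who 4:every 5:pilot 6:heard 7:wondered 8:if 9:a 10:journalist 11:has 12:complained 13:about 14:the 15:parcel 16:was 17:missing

6

The displaced element is "the curator" (word 2).
It is linked across 1 clause boundary (Ø).
It functions as the subject of "wondered", so the gap sits immediately after word 6 ("heard").
Base order: Every pilot heard the curator wondered if a journalist has complained about the parcel.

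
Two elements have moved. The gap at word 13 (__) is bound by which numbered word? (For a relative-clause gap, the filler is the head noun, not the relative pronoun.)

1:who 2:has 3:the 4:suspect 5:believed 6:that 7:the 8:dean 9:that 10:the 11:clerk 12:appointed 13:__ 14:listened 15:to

The marked gap is inside the relative clause, the direct object of "appointed".
Its filler is the head noun "dean" (via "that"), at word 8.
(The other dependency links word 1 to a gap after word 15.)

8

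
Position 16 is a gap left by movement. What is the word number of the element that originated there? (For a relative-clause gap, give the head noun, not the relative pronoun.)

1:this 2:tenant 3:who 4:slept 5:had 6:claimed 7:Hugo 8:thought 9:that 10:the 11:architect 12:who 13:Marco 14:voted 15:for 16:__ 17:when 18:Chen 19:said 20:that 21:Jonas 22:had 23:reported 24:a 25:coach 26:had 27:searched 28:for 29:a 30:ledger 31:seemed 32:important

The gap at 16 is the prepositional object of "voted", inside a relative clause.
The relative pronoun is "who" (word 12); it is bound by the head noun immediately before it.
Its filler is the head noun "architect", at word 11.

11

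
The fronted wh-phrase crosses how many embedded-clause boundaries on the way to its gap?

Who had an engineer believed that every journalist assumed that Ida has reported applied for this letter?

"who" is extracted from the subject of "applied".
Boundaries crossed, outermost first: [that], [that], [Ø] — 3 in total.

3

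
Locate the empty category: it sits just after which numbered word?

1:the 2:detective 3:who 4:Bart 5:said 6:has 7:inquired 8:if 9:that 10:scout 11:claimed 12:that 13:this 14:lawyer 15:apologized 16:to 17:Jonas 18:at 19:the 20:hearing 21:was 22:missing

The displaced element is "the detective" (word 2).
It is linked across 1 clause boundary (Ø).
It functions as the subject of "inquired", so the gap sits immediately after word 5 ("said").
Base order: Bart said that the detective has inquired if that scout claimed that this lawyer apologized to Jonas at the hearing.

5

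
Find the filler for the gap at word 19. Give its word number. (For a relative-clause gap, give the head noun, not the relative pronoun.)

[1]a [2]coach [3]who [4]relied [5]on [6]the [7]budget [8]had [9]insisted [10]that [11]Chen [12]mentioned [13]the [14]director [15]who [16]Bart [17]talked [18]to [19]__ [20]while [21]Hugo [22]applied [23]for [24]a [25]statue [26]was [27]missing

14

The gap at 19 is the prepositional object of "talked", inside a relative clause.
The relative pronoun is "who" (word 15); it is bound by the head noun immediately before it.
Its filler is the head noun "director", at word 14.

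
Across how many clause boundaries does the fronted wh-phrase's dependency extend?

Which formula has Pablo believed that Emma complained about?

"which formula" is extracted from the PP object of "complained".
Boundaries crossed, outermost first: [that] — 1 in total.

1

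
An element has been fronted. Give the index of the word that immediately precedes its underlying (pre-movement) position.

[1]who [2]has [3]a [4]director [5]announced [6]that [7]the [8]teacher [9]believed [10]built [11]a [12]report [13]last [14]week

9

The displaced element is "who" (word 1).
It is linked across 2 clause boundaries (that → Ø).
It functions as the subject of "built", so the gap sits immediately after word 9 ("believed").
Base order: A director has announced that the teacher believed that who built a report last week.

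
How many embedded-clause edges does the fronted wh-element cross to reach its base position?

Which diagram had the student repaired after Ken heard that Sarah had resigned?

"which diagram" originates inside the matrix clause — no clause boundary is crossed.

0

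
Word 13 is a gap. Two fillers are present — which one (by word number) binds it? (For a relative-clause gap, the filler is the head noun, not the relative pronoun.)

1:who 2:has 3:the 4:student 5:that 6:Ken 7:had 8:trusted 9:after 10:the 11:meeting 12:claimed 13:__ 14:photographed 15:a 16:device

1

The marked gap is the subject of "photographed".
Its filler is the fronted wh-phrase "who", at word 1.
(The other dependency links word 4 to a gap after word 8.)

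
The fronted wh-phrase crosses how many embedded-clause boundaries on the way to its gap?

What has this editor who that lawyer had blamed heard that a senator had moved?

1

"what" is extracted from the object of "moved".
Boundaries crossed, outermost first: [that] — 1 in total.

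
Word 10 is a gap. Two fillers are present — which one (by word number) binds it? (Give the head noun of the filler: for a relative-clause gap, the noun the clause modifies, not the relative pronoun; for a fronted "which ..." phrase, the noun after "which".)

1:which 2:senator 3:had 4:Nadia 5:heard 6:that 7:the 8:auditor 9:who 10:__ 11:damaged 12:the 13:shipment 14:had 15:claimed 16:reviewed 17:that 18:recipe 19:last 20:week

The marked gap is inside the relative clause, the subject of "damaged".
Its filler is the head noun "auditor" (via "who"), at word 8.
(The other dependency links word 2 to a gap after word 15.)

8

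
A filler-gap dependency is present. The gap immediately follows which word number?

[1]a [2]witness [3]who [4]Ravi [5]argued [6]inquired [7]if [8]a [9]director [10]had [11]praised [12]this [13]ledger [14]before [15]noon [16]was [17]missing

The displaced element is "a witness" (word 2).
It is linked across 1 clause boundary (Ø).
It functions as the subject of "inquired", so the gap sits immediately after word 5 ("argued").
Base order: Ravi argued that a witness inquired if a director had praised this ledger before noon.

5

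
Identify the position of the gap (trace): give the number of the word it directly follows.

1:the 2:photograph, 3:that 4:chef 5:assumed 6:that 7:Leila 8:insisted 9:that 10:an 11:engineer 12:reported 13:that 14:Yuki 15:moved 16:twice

15

The displaced element is "the photograph" (word 2).
It is linked across 3 clause boundaries (that → that → that).
It functions as the direct object of "moved", so the gap sits immediately after word 15 ("moved").
Base order: That chef assumed that Leila insisted that an engineer reported that Yuki moved the photograph twice.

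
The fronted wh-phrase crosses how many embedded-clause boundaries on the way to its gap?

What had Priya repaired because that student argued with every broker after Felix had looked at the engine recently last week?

0

"what" originates inside the matrix clause — no clause boundary is crossed.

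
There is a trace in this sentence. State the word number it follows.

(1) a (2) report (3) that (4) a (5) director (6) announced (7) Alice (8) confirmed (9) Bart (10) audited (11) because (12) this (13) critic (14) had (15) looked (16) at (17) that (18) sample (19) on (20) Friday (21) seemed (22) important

The displaced element is "a report" (word 2).
It is linked across 2 clause boundaries (Ø → Ø).
It functions as the direct object of "audited", so the gap sits immediately after word 10 ("audited").
Base order: A director announced Alice confirmed Bart audited a report because this critic had looked at that sample on Friday.

10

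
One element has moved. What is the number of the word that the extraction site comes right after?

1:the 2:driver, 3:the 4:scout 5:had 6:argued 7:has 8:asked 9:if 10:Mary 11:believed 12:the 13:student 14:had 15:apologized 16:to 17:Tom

The displaced element is "the driver" (word 2).
It is linked across 1 clause boundary (Ø).
It functions as the subject of "asked", so the gap sits immediately after word 6 ("argued").
Base order: The scout had argued the driver has asked if Mary believed the student had apologized to Tom.

6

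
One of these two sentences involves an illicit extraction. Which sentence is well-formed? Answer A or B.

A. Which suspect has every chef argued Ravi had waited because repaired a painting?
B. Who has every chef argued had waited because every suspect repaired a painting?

In A, the wh-phrase is extracted from inside an adjunct island (introduced by "because"), which blocks movement.
In B, the extraction path crosses only that-complement boundaries, which are transparent.
So B is grammatical.

B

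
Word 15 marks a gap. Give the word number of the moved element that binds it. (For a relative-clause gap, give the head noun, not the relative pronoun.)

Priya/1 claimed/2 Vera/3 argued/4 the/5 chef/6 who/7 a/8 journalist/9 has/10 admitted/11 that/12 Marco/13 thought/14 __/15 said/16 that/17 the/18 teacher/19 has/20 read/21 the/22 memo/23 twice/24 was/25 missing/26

6

The gap at 15 is the subject of "said", inside a relative clause.
The relative pronoun is "who" (word 7); it is bound by the head noun immediately before it.
Its filler is the head noun "chef", at word 6.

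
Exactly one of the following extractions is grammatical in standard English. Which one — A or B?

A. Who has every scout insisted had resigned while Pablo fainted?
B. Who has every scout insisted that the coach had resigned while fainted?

A

In B, the wh-phrase is extracted from inside an adjunct island (introduced by "while"), which blocks movement.
In A, the extraction path crosses only that-complement boundaries, which are transparent.
So A is grammatical.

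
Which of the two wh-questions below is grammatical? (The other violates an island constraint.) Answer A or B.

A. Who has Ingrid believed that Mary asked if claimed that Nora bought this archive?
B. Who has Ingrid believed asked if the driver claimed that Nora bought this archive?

In A, the wh-phrase is extracted from inside a wh-island (introduced by "if"), which blocks movement.
In B, the extraction path crosses only that-complement boundaries, which are transparent.
So B is grammatical.

B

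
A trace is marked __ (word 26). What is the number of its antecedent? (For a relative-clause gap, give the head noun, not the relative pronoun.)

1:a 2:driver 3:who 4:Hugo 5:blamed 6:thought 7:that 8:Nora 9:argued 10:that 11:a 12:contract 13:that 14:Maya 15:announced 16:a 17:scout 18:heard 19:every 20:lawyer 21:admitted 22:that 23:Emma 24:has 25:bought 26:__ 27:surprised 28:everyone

The gap at 26 is the object of "bought", inside a relative clause.
The relative pronoun is "that" (word 13); it is bound by the head noun immediately before it.
Its filler is the head noun "contract", at word 12.

12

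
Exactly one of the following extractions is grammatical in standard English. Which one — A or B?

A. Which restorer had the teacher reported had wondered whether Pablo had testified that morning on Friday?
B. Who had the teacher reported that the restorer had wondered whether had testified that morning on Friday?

In B, the wh-phrase is extracted from inside a wh-island (introduced by "whether"), which blocks movement.
In A, the extraction path crosses only that-complement boundaries, which are transparent.
So A is grammatical.

A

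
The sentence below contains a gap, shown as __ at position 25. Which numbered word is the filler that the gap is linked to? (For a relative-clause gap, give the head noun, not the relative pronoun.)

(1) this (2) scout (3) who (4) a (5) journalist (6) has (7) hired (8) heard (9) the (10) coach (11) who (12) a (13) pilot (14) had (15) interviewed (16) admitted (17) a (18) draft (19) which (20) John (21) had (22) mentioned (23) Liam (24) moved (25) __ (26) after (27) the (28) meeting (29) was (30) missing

18

The gap at 25 is the object of "moved", inside a relative clause.
The relative pronoun is "which" (word 19); it is bound by the head noun immediately before it.
Its filler is the head noun "draft", at word 18.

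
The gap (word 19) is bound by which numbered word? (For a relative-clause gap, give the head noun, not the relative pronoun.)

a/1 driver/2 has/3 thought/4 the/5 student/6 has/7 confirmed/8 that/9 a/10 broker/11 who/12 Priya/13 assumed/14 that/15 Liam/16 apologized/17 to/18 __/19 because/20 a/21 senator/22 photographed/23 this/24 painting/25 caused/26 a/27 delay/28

11

The gap at 19 is the prepositional object of "apologized", inside a relative clause.
The relative pronoun is "who" (word 12); it is bound by the head noun immediately before it.
Its filler is the head noun "broker", at word 11.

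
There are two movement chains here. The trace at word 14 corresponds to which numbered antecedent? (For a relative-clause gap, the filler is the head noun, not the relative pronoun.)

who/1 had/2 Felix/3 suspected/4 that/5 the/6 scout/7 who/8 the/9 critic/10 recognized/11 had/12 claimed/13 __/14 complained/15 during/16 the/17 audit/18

The marked gap is the subject of "complained".
Its filler is the fronted wh-phrase "who", at word 1.
(The other dependency links word 7 to a gap after word 11.)

1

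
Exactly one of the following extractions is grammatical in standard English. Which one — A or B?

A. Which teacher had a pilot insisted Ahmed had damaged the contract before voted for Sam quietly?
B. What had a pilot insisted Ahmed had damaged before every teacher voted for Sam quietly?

In A, the wh-phrase is extracted from inside an adjunct island (introduced by "before"), which blocks movement.
In B, the extraction path crosses only that-complement boundaries, which are transparent.
So B is grammatical.

B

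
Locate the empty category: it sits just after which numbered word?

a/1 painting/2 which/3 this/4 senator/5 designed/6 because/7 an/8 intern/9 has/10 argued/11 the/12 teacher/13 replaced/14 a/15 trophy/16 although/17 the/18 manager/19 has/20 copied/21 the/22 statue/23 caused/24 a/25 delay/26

6

The displaced element is "a painting" (word 2).
It functions as the direct object of "designed", so the gap sits immediately after word 6 ("designed").
Base order: This senator designed a painting because an intern has argued the teacher replaced a trophy although the manager has copied the statue.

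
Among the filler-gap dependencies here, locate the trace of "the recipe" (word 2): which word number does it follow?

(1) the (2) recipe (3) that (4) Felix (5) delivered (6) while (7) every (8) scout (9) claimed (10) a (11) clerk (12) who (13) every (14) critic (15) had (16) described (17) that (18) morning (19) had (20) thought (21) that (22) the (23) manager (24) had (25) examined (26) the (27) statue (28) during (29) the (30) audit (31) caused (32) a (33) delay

5

The displaced element is "the recipe" (word 2).
It functions as the direct object of "delivered", so the gap sits immediately after word 5 ("delivered").
Base order: Felix delivered the recipe while every scout claimed a clerk who every critic had described that morning had thought that the manager had examined the statue during the audit.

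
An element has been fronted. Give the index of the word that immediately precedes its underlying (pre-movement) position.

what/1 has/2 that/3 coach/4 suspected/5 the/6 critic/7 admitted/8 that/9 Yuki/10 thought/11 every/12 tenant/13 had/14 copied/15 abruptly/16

15

The displaced element is "what" (word 1).
It is linked across 3 clause boundaries (Ø → that → Ø).
It functions as the direct object of "copied", so the gap sits immediately after word 15 ("copied").
Base order: That coach has suspected the critic admitted that Yuki thought every tenant had copied what abruptly.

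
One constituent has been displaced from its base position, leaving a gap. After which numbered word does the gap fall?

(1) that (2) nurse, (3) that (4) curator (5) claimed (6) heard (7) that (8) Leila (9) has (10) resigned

5

The displaced element is "that nurse" (word 2).
It is linked across 1 clause boundary (Ø).
It functions as the subject of "heard", so the gap sits immediately after word 5 ("claimed").
Base order: That curator claimed that that nurse heard that Leila has resigned.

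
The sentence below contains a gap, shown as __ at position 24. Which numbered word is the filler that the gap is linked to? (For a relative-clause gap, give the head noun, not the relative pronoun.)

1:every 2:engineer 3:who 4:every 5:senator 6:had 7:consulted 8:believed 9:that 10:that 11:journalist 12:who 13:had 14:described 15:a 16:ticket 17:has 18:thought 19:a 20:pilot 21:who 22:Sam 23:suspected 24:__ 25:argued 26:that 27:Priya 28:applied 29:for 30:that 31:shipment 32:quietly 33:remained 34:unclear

The gap at 24 is the subject of "argued", inside a relative clause.
The relative pronoun is "who" (word 21); it is bound by the head noun immediately before it.
Its filler is the head noun "pilot", at word 20.

20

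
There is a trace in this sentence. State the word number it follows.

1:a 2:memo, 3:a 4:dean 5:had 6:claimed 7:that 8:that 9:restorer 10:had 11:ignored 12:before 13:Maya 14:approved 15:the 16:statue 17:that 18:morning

11

The displaced element is "a memo" (word 2).
It is linked across 1 clause boundary (that).
It functions as the direct object of "ignored", so the gap sits immediately after word 11 ("ignored").
Base order: A dean had claimed that that restorer had ignored a memo before Maya approved the statue that morning.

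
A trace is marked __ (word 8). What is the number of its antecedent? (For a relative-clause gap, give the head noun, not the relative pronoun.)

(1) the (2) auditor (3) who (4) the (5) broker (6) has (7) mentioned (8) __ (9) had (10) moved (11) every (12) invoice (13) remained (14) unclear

The gap at 8 is the subject of "moved", inside a relative clause.
The relative pronoun is "who" (word 3); it is bound by the head noun immediately before it.
Its filler is the head noun "auditor", at word 2.

2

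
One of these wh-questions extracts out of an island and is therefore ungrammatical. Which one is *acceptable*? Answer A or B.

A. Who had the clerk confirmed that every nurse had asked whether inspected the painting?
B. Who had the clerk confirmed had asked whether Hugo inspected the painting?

In A, the wh-phrase is extracted from inside a wh-island (introduced by "whether"), which blocks movement.
In B, the extraction path crosses only that-complement boundaries, which are transparent.
So B is grammatical.

B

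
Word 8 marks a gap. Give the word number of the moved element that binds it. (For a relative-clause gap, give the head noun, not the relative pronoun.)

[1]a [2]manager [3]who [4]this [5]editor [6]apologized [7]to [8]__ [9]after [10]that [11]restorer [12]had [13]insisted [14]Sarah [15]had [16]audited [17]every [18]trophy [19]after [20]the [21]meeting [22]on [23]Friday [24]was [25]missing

The gap at 8 is the prepositional object of "apologized", inside a relative clause.
The relative pronoun is "who" (word 3); it is bound by the head noun immediately before it.
Its filler is the head noun "manager", at word 2.

2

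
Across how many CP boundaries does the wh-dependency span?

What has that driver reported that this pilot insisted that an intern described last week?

"what" is extracted from the object of "described".
Boundaries crossed, outermost first: [that], [that] — 2 in total.

2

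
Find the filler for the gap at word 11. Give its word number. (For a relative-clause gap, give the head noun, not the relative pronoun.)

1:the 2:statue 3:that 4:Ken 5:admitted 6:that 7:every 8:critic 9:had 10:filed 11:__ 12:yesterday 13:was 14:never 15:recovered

2

The gap at 11 is the object of "filed", inside a relative clause.
The relative pronoun is "that" (word 3); it is bound by the head noun immediately before it.
Its filler is the head noun "statue", at word 2.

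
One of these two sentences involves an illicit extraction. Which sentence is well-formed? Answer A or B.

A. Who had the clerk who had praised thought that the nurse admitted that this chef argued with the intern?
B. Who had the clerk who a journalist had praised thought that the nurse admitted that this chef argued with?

B

In A, the wh-phrase is extracted from inside a complex-NP island (relative clause) (introduced by "who"), which blocks movement.
In B, the extraction path crosses only that-complement boundaries, which are transparent.
So B is grammatical.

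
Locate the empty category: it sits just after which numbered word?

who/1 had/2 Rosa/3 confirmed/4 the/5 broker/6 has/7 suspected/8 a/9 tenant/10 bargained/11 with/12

12

The displaced element is "who" (word 1).
It is linked across 2 clause boundaries (Ø → Ø).
It functions as the object of the preposition "with" of "bargained", so the gap sits immediately after word 12 ("with").
Base order: Rosa had confirmed the broker has suspected a tenant bargained with who.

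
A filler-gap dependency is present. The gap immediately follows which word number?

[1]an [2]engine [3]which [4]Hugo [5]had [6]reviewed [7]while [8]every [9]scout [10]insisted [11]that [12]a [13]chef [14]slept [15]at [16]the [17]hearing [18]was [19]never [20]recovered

6

The displaced element is "an engine" (word 2).
It functions as the direct object of "reviewed", so the gap sits immediately after word 6 ("reviewed").
Base order: Hugo had reviewed an engine while every scout insisted that a chef slept at the hearing.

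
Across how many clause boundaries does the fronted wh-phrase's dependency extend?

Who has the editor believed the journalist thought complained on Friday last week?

2

"who" is extracted from the subject of "complained".
Boundaries crossed, outermost first: [Ø], [Ø] — 2 in total.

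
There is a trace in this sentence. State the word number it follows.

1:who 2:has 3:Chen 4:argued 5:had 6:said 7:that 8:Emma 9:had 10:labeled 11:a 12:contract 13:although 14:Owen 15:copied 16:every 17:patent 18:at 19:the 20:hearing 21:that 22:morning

The displaced element is "who" (word 1).
It is linked across 1 clause boundary (Ø).
It functions as the subject of "said", so the gap sits immediately after word 4 ("argued").
Base order: Chen has argued that who had said that Emma had labeled a contract although Owen copied every patent at the hearing that morning.

4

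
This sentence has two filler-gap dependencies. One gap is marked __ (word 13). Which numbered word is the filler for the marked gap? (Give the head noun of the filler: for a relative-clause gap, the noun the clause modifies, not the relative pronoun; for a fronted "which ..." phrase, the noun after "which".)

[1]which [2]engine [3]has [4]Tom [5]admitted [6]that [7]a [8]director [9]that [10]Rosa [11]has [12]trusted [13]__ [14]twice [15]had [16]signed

8

The marked gap is inside the relative clause, the direct object of "trusted".
Its filler is the head noun "director" (via "that"), at word 8.
(The other dependency links word 2 to a gap after word 16.)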